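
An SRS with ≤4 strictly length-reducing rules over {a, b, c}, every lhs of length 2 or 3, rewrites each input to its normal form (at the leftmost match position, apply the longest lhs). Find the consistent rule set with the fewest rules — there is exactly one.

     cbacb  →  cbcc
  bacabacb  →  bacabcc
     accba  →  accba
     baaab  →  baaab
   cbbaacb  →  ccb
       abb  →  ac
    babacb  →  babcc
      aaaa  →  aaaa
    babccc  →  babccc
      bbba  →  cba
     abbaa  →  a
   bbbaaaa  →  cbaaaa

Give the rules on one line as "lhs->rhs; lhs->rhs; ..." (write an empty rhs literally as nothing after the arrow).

acb->cc; bb->c; caa->

  | cbacb => cbcc
  | bacabacb => bacabcc
  | accba
  | baaab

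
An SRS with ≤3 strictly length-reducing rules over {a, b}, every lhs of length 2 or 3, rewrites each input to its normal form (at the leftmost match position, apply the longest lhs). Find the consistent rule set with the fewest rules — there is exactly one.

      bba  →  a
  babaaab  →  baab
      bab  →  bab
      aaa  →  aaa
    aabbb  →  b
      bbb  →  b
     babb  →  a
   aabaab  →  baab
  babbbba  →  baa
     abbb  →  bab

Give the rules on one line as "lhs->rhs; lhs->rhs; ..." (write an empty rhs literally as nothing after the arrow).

aba->bb; abb->ba; bb->

  | bba => a
  | babaaab => bbbaab => baab
  | bab
  | aaa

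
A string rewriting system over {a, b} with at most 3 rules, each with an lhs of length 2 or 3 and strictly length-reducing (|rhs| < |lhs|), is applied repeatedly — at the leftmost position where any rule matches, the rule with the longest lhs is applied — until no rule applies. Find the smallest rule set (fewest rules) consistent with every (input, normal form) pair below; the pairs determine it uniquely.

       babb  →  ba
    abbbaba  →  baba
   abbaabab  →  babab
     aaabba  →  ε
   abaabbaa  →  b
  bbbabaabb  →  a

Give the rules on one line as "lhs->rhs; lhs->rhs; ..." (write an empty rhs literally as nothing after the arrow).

aa->b; bb->; bbb->a

  | babb => ba
  | abbbaba => aaaba => baba
  | abbaabab => aaabab => babab
  | aaabba => babba => baa => bb => ε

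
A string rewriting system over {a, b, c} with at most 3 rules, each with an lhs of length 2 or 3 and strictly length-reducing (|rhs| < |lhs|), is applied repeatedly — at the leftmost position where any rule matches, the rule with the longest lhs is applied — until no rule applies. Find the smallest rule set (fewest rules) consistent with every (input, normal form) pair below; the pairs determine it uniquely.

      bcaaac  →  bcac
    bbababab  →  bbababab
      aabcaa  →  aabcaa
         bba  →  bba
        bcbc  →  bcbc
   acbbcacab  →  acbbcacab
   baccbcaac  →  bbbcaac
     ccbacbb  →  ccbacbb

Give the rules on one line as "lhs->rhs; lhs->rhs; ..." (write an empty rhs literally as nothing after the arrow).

  | bcaaac => bcac
  | bbababab
  | aabcaa
  | bba

aaa->a; acc->b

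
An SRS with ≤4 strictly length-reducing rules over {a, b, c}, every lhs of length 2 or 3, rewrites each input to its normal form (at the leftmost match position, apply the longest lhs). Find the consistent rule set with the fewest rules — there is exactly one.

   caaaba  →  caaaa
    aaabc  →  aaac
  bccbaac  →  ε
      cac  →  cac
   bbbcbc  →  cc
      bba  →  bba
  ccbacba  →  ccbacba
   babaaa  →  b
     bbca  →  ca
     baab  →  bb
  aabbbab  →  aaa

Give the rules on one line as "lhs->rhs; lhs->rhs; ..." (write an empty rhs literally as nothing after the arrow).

  | caaaba => caaaa
  | aaabc => aaac
  | bccbaac => ccbaac => ccbc => ccc => ε
  | cac

ab->a; baa->b; bc->c; ccc->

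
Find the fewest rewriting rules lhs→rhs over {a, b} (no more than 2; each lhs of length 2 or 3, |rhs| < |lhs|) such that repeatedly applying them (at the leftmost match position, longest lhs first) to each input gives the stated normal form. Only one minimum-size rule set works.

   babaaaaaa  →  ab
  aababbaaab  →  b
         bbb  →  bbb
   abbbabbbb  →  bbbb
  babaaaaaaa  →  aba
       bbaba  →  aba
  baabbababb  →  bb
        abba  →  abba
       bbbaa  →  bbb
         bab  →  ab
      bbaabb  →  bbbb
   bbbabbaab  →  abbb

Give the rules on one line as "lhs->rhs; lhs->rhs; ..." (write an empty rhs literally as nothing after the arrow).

  | babaaaaaa => abaaaaaa => abaaaa => abaa => ab
  | aababbaaab => babbaaab => abbaaab => abbab => abab => aab => b
  | bbb
  | abbbabbbb => abbabbbb => ababbbb => aabbbb => bbbb

aa->; bab->ab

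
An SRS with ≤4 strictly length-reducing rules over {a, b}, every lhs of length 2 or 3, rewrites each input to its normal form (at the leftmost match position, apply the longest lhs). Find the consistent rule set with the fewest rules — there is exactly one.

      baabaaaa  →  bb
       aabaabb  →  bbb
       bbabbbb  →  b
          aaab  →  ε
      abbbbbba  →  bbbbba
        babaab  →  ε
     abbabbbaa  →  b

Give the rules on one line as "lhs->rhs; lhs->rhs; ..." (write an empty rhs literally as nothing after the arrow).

aa->; ab->; bab->a

  | baabaaaa => bbaaaa => bbaa => bb
  | aabaabb => baabb => bbb
  | bbabbbb => babbb => abb => b
  | aaab => ab => ε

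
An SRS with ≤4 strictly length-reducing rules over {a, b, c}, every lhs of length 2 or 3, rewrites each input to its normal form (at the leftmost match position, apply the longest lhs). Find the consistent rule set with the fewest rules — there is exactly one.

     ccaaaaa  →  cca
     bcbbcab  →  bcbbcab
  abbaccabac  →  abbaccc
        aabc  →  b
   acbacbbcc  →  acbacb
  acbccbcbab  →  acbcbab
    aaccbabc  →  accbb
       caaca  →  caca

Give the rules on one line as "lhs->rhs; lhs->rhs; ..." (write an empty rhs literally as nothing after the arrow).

aa->a; aba->; abc->b; bcc->

  | ccaaaaa => ccaaaa => ccaaa => ccaa => cca
  | bcbbcab
  | abbaccabac => abbaccc
  | aabc => abc => b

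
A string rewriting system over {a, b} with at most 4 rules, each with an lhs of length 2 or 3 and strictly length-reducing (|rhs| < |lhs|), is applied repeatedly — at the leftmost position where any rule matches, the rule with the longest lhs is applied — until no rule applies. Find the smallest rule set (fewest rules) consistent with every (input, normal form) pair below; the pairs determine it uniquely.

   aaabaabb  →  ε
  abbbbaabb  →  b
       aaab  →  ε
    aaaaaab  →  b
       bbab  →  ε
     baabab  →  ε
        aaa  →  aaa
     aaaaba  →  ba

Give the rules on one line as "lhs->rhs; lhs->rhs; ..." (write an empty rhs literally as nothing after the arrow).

aab->b; ab->; bb->

  | aaabaabb => abaabb => aabb => bb => ε
  | abbbbaabb => bbbaabb => baabb => bbb => b
  | aaab => ab => ε
  | aaaaaab => aaaab => aab => b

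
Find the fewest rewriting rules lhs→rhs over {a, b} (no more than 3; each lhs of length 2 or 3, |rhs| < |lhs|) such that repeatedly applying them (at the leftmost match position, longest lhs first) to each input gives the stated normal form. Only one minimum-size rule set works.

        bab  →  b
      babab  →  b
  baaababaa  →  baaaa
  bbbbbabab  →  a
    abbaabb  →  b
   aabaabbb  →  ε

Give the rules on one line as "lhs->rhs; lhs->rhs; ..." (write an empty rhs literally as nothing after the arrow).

  | bab => b
  | babab => bab => b
  | baaababaa => baaabaa => baaaa
  | bbbbbabab => abbbabab => bbabab => aabab => aab => a

ab->; bb->a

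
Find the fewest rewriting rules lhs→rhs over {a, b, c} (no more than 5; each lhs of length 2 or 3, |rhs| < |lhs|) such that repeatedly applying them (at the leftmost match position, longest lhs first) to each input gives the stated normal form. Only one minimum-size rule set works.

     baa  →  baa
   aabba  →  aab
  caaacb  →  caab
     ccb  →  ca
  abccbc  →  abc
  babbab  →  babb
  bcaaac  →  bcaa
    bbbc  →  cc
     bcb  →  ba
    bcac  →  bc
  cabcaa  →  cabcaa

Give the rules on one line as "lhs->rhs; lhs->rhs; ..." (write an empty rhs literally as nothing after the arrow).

  | baa
  | aabba => aab
  | caaacb => caab
  | ccb => ca

ac->; bba->b; bbb->c; cb->a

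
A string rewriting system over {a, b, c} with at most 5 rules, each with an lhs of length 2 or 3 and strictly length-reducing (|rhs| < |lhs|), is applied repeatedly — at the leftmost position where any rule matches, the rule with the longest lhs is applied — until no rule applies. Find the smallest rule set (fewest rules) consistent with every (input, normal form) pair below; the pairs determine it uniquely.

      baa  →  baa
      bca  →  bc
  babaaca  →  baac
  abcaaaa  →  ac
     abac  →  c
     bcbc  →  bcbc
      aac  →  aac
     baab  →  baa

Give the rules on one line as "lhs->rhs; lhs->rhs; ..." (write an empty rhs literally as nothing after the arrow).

  | baa
  | bca => bc
  | babaaca => baaca => baac
  | abcaaaa => acaaaa => acaaa => acaa => aca => ac

ab->a; aba->; bab->b; ca->c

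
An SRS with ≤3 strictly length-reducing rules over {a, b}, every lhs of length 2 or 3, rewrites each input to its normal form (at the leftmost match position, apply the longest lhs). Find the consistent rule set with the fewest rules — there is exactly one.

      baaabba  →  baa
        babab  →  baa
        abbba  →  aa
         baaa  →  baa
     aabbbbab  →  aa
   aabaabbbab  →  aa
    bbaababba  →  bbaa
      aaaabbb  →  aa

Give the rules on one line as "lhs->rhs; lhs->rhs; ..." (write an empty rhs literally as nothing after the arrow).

aaa->aa; ab->a

  | baaabba => baabba => baaba => baaa => baa
  | babab => baab => baa
  | abbba => abba => aba => aa
  | baaa => baa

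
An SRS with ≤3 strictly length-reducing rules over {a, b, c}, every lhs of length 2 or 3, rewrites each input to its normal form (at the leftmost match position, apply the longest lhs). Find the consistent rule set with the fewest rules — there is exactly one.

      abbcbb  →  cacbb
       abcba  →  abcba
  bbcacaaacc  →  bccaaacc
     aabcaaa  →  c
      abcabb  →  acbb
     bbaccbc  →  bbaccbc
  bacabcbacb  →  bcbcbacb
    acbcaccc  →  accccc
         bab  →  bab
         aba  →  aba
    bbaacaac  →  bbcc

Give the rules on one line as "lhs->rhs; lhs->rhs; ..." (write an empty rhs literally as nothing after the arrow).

abb->ca; aca->c; bca->c

  | abbcbb => cacbb
  | abcba
  | bbcacaaacc => bccaaacc
  | aabcaaa => aacaa => aca => c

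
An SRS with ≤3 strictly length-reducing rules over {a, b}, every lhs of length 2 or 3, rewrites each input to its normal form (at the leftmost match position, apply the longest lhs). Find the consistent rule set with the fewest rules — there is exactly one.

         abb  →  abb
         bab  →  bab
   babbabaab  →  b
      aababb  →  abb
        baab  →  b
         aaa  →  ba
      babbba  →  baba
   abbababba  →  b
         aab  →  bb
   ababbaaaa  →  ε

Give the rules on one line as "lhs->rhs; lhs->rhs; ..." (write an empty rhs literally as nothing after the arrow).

aa->b; baa->; bba->a

  | abb
  | bab
  | babbabaab => baabaab => baab => b
  | aababb => bbabb => abb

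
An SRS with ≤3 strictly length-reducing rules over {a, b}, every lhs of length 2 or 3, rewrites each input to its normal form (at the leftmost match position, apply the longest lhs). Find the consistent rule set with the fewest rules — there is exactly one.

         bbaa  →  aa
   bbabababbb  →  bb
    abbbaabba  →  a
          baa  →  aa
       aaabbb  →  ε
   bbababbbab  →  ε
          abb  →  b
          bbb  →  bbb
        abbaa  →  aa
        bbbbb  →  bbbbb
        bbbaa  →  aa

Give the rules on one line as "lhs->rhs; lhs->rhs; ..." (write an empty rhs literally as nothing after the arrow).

ab->; ba->a

  | bbaa => baa => aa
  | bbabababbb => babababbb => abababbb => ababbb => abbb => bb
  | abbbaabba => bbaabba => baabba => aabba => aba => a
  | baa => aa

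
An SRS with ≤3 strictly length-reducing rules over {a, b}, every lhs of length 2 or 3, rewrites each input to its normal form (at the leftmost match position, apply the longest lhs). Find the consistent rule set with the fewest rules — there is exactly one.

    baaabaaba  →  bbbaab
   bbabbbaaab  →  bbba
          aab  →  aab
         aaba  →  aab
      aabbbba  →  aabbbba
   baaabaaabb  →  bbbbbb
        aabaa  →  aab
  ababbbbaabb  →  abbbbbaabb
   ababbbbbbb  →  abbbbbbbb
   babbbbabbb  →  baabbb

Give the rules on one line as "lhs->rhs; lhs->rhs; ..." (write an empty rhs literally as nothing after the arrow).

  | baaabaaba => bbbaaba => bbbaab
  | bbabbbaaab => bbabbaaab => bbabaaab => bbaaaab => bbbab => bbba
  | aab
  | aaba => aab

aaa->b; aba->ab; bab->ba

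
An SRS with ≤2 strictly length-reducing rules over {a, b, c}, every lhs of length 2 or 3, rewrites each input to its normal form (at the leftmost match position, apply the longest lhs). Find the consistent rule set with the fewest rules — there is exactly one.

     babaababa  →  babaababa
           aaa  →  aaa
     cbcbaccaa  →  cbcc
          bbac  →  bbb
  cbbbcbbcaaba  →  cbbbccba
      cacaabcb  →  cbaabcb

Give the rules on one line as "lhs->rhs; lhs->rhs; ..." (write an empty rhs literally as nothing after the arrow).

ac->b; bca->c

  | babaababa
  | aaa
  | cbcbaccaa => cbcbbcaa => cbcbca => cbcc
  | bbac => bbb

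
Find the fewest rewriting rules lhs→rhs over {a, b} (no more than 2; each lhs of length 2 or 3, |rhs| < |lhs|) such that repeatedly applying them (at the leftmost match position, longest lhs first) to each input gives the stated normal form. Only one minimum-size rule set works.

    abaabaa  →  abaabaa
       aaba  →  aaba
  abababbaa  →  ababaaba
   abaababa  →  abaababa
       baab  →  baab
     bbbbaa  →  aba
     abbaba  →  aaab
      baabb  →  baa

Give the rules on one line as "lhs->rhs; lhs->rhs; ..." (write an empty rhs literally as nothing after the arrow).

  | abaabaa
  | aaba
  | abababbaa => ababaaba
  | abaababa

bb->; bba->ab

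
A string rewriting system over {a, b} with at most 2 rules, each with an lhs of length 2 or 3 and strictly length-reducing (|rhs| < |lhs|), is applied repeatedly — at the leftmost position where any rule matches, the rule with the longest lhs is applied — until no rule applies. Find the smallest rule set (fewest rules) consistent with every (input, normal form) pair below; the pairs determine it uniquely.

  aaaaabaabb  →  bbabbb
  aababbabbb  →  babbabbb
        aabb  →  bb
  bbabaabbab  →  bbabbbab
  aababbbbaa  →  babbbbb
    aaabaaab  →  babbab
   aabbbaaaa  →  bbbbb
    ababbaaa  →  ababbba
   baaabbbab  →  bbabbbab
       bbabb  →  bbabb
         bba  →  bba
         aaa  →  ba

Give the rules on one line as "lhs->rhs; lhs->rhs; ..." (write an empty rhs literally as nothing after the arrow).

aa->b; aab->b

  | aaaaabaabb => baaabaabb => bbabaabb => bbabbb
  | aababbabbb => babbabbb
  | aabb => bb
  | bbabaabbab => bbabbbab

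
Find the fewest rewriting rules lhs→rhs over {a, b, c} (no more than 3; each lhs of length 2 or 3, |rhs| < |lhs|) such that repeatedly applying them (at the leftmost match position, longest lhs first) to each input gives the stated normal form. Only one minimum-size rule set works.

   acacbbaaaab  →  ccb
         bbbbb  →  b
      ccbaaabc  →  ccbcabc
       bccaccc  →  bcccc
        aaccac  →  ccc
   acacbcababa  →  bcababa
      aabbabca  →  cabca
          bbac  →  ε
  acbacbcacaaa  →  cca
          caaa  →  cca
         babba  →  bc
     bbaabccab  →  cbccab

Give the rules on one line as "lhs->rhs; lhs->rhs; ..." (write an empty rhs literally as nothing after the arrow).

  | acacbbaaaab => acbbaaaab => bbaaaab => aaaab => caab => ccb
  | bbbbb => bbb => b
  | ccbaaabc => ccbcabc
  | bccaccc => bcccc

aa->c; ac->; bb->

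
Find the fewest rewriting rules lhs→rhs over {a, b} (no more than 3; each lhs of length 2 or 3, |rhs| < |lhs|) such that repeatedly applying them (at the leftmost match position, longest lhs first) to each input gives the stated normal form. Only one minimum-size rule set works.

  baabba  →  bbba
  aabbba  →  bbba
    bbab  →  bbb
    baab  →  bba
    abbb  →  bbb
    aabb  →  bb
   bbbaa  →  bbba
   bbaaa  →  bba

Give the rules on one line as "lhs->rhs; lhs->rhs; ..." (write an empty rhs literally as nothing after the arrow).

aa->a; aab->ba; ab->b

  | baabba => bbaba => bbba
  | aabbba => babba => bbba
  | bbab => bbb
  | baab => bba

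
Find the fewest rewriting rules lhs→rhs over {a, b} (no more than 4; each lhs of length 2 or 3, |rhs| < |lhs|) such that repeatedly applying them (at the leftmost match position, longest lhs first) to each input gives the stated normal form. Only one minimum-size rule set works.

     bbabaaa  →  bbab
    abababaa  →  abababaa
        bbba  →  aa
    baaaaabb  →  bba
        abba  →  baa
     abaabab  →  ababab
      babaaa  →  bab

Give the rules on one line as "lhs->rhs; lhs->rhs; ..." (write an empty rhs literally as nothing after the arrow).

aaa->; aab->ab; abb->ba; bbb->a

  | bbabaaa => bbab
  | abababaa
  | bbba => aa
  | baaaaabb => baabb => babb => bba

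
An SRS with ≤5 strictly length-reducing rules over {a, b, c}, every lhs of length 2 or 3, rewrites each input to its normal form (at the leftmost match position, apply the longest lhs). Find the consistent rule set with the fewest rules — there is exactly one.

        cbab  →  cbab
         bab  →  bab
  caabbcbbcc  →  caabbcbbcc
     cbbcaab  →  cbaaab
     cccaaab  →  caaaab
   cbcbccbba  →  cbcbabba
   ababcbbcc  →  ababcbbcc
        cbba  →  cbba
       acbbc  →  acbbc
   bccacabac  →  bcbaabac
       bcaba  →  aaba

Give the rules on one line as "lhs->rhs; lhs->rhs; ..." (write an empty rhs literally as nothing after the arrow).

  | cbab
  | bab
  | caabbcbbcc
  | cbbcaab => cbaaab

bca->aa; cac->ba; ccb->ab; ccc->ca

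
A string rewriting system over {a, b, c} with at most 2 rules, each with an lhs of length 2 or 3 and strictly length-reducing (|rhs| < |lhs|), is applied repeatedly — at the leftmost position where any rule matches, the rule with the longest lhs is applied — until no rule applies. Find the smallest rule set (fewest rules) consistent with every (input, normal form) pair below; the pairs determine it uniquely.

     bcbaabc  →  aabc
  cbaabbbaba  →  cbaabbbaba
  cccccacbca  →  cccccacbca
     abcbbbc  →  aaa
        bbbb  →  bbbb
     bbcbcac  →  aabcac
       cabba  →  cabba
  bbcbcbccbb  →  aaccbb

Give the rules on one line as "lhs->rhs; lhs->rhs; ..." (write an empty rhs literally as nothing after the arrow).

  | bcbaabc => aabc
  | cbaabbbaba
  | cccccacbca
  | abcbbbc => abbc => aaa

bbc->aa; bcb->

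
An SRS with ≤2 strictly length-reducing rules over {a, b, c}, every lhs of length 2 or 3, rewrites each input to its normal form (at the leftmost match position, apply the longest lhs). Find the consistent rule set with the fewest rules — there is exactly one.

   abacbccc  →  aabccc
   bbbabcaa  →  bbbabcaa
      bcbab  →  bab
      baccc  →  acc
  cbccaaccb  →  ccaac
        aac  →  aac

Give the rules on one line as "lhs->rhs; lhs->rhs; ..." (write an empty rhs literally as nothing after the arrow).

bac->a; cb->

  | abacbccc => aabccc
  | bbbabcaa
  | bcbab => bab
  | baccc => acc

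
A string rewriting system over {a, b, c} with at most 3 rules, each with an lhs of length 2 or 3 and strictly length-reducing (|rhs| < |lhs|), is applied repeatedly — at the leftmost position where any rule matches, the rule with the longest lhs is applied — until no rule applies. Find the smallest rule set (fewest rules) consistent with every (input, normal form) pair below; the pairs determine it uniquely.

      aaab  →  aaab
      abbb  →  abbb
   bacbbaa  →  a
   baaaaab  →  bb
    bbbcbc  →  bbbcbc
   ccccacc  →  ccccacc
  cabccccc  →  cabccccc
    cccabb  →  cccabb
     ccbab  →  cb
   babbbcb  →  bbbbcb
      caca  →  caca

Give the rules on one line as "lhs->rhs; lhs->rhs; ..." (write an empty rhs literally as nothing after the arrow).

ba->b; bba->; cbb->b

  | aaab
  | abbb
  | bacbbaa => bcbbaa => bbaa => a
  | baaaaab => baaaab => baaab => baab => bab => bb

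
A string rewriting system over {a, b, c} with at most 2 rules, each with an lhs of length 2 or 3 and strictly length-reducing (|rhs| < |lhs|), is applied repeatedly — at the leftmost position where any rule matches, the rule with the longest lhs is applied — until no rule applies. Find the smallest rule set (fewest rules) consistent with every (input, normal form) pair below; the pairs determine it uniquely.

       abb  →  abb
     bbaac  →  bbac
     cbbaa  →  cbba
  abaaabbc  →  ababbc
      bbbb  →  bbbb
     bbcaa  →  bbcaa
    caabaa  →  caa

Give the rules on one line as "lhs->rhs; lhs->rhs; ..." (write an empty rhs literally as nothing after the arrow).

aab->; baa->ba

  | abb
  | bbaac => bbac
  | cbbaa => cbba
  | abaaabbc => abaabbc => ababbc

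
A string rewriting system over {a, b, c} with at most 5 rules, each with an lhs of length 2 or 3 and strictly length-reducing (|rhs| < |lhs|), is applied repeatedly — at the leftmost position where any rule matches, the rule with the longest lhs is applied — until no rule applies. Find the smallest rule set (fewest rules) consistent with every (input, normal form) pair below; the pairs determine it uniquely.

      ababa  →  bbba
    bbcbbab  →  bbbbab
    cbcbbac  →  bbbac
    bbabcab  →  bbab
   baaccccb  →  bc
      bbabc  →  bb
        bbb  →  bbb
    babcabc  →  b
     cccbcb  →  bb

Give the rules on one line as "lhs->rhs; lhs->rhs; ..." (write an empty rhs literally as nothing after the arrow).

aab->c; aba->bb; abc->; cb->b

  | ababa => bbba
  | bbcbbab => bbbbab
  | cbcbbac => bcbbac => bbbac
  | bbabcab => bbab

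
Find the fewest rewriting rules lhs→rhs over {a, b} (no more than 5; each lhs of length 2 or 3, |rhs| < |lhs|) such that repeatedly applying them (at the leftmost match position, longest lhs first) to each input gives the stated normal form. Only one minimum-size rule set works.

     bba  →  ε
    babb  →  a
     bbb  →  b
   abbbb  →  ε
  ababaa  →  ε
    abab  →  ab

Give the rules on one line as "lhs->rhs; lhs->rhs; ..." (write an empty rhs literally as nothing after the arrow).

aa->; ba->; bb->a; bbb->b

  | bba => aa => ε
  | babb => bb => a
  | bbb => b
  | abbbb => abb => aa => ε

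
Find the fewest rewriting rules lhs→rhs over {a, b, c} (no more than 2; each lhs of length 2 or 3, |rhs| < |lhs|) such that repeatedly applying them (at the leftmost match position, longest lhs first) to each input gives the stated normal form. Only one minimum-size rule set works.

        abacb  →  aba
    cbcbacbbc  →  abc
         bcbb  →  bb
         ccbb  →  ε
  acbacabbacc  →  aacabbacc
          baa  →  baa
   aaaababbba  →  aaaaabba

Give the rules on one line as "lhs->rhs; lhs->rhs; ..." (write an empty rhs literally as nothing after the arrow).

bab->a; cb->

  | abacb => aba
  | cbcbacbbc => cbacbbc => acbbc => abc
  | bcbb => bb
  | ccbb => cb => ε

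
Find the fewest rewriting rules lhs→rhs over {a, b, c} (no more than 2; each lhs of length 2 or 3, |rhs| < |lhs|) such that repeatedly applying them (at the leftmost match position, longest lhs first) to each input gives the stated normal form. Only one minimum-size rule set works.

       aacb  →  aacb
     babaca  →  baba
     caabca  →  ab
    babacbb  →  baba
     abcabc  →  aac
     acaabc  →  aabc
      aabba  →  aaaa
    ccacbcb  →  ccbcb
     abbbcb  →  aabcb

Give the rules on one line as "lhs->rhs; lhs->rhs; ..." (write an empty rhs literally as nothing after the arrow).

bb->a; ca->

  | aacb
  | babaca => baba
  | caabca => abca => ab
  | babacbb => babaca => baba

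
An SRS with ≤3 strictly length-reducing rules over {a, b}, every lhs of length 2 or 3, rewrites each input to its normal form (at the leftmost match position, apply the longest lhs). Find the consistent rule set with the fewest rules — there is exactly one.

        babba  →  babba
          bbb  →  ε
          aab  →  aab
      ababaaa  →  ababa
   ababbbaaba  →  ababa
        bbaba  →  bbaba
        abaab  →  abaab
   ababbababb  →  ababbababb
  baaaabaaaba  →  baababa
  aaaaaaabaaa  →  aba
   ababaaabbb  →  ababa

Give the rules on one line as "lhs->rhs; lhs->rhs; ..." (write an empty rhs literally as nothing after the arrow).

  | babba
  | bbb => ε
  | aab
  | ababaaa => ababa

aaa->a; bbb->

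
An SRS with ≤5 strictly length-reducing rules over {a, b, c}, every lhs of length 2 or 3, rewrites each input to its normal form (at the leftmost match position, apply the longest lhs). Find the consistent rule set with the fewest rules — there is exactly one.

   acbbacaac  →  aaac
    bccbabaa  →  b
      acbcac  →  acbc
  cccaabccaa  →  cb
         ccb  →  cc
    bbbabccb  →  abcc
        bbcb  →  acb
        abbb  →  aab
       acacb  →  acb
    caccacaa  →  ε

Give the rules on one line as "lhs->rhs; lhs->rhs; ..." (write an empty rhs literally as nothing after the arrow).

ba->; bb->a; ca->; ccb->cc

  | acbbacaac => acaacaac => aacaac => aaac
  | bccbabaa => bccabaa => bcbaa => bca => b
  | acbcac => acbc
  | cccaabccaa => ccabccaa => cbccaa => cbca => cb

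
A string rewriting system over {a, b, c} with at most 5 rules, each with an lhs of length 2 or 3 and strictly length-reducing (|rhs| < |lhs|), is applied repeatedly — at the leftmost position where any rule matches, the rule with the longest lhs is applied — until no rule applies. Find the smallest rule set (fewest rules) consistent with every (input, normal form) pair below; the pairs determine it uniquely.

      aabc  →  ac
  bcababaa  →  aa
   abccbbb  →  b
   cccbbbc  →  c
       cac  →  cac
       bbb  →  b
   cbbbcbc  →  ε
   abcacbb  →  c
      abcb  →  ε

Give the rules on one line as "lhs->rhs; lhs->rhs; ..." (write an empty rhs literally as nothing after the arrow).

ab->; bb->b; bc->; cb->

  | aabc => ac
  | bcababaa => ababaa => abaa => aa
  | abccbbb => ccbbb => cbb => b
  | cccbbbc => ccbbc => cbc => c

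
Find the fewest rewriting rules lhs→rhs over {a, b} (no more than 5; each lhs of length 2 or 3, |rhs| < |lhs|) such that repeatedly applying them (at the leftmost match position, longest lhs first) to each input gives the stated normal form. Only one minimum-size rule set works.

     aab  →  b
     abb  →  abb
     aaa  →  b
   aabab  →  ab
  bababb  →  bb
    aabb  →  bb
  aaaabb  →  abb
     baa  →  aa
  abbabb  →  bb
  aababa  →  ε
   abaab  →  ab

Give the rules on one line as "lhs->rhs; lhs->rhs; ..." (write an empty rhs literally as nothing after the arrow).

aaa->b; aab->b; aba->; ba->a

  | aab => b
  | abb
  | aaa => b
  | aabab => bab => ab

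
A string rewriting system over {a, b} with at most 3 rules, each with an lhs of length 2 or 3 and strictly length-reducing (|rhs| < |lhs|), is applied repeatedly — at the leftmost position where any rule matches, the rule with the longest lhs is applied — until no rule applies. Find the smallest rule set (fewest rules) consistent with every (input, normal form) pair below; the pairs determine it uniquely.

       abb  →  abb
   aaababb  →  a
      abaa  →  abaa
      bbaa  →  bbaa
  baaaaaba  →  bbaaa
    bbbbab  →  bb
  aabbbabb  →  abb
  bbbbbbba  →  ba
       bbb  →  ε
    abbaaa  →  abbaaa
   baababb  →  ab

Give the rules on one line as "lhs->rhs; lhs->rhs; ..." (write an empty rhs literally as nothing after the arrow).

aab->ba; bab->bb; bbb->

  | abb
  | aaababb => abaabb => abbab => abbb => a
  | abaa
  | bbaa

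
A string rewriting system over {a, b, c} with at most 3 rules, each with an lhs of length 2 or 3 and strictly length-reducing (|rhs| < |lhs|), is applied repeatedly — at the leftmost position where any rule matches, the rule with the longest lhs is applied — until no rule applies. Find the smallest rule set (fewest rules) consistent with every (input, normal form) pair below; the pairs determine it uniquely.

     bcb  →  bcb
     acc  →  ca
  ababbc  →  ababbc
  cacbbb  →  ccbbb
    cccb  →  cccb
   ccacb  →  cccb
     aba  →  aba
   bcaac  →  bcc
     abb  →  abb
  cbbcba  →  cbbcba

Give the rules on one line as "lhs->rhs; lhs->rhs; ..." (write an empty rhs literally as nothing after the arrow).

ac->c; acc->ca

  | bcb
  | acc => ca
  | ababbc
  | cacbbb => ccbbb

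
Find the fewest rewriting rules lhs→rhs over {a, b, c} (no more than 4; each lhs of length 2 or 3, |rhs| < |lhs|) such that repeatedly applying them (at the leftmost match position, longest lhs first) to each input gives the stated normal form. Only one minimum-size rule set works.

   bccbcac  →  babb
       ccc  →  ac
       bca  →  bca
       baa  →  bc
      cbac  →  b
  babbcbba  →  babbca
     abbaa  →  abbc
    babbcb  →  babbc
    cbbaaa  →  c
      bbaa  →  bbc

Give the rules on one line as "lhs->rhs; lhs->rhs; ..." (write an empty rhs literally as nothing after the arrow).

aa->c; cac->b; cb->c; cc->a

  | bccbcac => babcac => babb
  | ccc => ac
  | bca
  | baa => bc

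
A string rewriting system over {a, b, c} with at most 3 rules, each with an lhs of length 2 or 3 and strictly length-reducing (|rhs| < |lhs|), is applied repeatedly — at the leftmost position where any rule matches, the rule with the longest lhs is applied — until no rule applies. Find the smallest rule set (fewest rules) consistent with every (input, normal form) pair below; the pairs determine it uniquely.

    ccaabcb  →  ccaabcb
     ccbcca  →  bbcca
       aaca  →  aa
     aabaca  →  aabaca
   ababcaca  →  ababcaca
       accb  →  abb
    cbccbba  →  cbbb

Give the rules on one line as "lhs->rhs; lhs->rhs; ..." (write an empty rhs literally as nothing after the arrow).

  | ccaabcb
  | ccbcca => bbcca
  | aaca => aa
  | aabaca

aac->a; bba->b; ccb->bb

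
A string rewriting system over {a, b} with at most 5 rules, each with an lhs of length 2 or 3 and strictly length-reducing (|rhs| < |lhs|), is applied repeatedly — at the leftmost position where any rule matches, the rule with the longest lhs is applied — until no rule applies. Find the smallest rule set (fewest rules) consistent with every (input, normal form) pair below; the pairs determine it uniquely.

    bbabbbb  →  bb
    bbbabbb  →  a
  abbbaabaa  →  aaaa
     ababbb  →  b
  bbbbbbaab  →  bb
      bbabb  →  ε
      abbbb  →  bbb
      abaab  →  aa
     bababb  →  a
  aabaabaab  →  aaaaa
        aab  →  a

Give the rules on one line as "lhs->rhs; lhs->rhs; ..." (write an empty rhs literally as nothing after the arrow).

ab->; aba->aa; ba->; bab->aa

  | bbabbbb => baabbb => abbb => bb
  | bbbabbb => bbaabb => babb => aab => a
  | abbbaabaa => bbaabaa => babaa => aaaa
  | ababbb => aabbb => abb => b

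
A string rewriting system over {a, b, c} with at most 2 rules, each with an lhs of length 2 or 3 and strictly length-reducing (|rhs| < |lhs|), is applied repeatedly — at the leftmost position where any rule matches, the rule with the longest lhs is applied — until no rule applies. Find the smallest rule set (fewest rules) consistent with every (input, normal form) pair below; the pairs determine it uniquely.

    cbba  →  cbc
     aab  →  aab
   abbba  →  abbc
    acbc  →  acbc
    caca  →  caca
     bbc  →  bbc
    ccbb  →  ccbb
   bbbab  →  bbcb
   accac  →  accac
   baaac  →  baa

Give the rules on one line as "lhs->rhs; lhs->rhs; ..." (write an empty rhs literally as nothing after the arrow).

aac->a; bba->bc

  | cbba => cbc
  | aab
  | abbba => abbc
  | acbc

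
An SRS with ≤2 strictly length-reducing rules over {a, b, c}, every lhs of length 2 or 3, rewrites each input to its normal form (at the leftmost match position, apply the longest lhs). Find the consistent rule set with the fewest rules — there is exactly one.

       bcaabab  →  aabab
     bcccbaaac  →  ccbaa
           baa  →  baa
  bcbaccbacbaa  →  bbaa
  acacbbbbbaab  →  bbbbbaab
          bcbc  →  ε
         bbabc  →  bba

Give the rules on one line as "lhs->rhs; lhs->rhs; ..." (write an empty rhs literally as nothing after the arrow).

ac->; bc->

  | bcaabab => aabab
  | bcccbaaac => ccbaaac => ccbaa
  | baa
  | bcbaccbacbaa => baccbacbaa => bcbacbaa => bacbaa => bbaa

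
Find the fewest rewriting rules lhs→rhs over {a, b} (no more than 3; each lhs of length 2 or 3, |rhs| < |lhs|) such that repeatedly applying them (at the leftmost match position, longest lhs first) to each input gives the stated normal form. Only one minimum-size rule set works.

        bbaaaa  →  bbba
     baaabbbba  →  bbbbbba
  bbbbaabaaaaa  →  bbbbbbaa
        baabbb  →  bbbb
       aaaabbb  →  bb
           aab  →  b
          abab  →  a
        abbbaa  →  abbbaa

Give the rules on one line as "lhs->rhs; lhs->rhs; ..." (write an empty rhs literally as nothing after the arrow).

  | bbaaaa => bbba
  | baaabbbba => bbbbbba
  | bbbbaabaaaaa => bbbbbaaaaa => bbbbbbaa
  | baabbb => bbbb

aaa->b; aab->b; bab->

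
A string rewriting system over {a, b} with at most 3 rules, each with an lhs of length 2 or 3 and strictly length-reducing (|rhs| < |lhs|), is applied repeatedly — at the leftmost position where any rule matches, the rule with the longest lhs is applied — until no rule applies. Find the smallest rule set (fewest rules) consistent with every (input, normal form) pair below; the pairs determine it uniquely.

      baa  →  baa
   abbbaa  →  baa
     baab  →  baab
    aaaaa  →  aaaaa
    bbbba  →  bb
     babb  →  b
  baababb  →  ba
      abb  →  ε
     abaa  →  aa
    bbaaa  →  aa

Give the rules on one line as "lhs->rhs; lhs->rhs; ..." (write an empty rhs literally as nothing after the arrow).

  | baa
  | abbbaa => baa
  | baab
  | aaaaa

aba->a; abb->; bba->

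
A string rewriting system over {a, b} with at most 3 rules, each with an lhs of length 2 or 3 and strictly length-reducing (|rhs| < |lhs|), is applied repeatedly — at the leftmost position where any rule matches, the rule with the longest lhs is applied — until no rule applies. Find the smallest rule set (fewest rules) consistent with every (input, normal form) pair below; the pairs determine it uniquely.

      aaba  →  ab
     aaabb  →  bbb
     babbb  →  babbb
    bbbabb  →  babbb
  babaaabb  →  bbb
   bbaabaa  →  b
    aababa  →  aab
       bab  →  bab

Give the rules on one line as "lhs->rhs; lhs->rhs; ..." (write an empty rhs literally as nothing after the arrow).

  | aaba => ab
  | aaabb => bbb
  | babbb
  | bbbabb => babbb

aaa->b; aba->b; bba->ab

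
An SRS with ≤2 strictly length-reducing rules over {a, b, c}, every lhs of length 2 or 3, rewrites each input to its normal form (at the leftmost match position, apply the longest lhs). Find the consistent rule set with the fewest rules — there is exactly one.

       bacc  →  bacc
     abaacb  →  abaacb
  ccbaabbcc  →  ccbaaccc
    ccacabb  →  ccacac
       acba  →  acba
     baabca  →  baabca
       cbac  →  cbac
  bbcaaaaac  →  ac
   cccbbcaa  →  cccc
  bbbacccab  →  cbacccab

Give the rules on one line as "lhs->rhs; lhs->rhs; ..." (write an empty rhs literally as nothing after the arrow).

bb->c; caa->

  | bacc
  | abaacb
  | ccbaabbcc => ccbaaccc
  | ccacabb => ccacac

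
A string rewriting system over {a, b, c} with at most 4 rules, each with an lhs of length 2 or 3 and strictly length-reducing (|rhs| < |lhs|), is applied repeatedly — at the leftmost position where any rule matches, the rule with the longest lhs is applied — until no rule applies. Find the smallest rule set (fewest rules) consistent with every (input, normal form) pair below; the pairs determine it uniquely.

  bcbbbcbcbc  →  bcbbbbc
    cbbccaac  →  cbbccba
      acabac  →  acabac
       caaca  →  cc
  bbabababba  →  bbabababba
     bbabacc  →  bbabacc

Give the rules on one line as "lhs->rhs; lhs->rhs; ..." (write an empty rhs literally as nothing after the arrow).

aac->ba; baa->c; cbc->

  | bcbbbcbcbc => bcbbbbc
  | cbbccaac => cbbccba
  | acabac
  | caaca => cbaa => cc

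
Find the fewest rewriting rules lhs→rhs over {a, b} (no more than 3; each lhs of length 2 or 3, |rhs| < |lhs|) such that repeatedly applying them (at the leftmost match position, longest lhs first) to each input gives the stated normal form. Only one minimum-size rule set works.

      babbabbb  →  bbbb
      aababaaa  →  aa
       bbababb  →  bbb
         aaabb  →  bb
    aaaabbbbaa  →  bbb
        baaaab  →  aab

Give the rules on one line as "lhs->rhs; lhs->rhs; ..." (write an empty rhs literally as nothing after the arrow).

  | babbabbb => bbabbb => bbbb
  | aababaaa => aabaa => aa
  | bbababb => bbabb => bbb
  | aaabb => babb => bb

aaa->ba; abb->b; baa->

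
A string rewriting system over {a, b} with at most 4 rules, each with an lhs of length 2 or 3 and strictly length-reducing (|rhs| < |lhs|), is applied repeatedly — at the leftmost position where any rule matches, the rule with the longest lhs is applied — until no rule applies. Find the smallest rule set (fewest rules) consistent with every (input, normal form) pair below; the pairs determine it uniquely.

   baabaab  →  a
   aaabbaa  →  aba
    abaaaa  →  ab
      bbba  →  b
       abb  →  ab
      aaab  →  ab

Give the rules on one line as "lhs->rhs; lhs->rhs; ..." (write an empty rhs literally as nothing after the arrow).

  | baabaab => bbaab => bab => a
  | aaabbaa => abbaa => aba
  | abaaaa => abaa => ab
  | bbba => bba => b

aa->; bab->a; bb->b; bba->b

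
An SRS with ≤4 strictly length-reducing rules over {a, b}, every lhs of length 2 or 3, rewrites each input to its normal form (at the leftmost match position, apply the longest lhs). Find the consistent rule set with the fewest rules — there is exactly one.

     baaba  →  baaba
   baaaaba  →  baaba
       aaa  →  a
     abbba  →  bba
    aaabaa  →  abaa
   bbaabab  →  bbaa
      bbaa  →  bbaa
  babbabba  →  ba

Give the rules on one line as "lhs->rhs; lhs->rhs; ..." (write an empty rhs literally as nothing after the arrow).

  | baaba
  | baaaaba => baaba
  | aaa => a
  | abbba => bba

aaa->a; abb->b; bab->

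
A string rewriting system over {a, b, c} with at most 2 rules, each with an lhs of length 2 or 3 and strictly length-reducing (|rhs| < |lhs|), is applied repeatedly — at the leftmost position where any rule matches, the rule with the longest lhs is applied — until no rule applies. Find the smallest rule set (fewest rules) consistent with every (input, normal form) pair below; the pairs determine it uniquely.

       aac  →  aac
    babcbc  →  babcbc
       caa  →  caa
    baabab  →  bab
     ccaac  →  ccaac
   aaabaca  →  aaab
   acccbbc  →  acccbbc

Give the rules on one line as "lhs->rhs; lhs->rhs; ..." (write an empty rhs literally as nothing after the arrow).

aca->; baa->

  | aac
  | babcbc
  | caa
  | baabab => bab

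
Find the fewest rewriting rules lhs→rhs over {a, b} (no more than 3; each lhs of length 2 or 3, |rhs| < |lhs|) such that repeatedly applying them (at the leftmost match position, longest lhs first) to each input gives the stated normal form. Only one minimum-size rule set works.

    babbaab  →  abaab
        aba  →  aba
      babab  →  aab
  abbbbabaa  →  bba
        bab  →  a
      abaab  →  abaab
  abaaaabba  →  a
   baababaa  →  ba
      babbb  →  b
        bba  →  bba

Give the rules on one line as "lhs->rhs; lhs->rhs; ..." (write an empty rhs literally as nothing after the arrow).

  | babbaab => abaab
  | aba
  | babab => aab
  | abbbbabaa => bbbabaa => bbaaa => bba

aaa->a; abb->b; bab->a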